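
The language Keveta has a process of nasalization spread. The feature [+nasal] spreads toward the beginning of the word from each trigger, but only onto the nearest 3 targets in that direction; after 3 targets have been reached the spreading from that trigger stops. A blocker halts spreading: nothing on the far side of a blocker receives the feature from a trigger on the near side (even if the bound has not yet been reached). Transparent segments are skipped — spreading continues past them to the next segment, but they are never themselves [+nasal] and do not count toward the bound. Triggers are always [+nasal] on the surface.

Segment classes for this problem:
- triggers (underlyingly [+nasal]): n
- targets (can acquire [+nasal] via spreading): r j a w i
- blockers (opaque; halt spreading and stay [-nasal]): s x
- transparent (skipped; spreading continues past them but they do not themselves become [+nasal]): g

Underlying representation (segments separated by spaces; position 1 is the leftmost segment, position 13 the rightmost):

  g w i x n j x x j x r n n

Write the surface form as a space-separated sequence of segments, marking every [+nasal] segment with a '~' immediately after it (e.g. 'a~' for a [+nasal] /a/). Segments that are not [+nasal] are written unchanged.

g w i x n~ j x x j x r~ n~ n~

From /n/ at 5 leftward: 4 /x/ blocks.
From /n/ at 12 leftward: 11 /r/ → [+nasal]; 10 /x/ blocks.
From /n/ at 13 leftward: 12 /n/ is itself a trigger — this domain ends here.
Targets with no active source: positions 2 3 6 9 stay [-nasal].
[+nasal] positions on the surface: 5 11 12 13.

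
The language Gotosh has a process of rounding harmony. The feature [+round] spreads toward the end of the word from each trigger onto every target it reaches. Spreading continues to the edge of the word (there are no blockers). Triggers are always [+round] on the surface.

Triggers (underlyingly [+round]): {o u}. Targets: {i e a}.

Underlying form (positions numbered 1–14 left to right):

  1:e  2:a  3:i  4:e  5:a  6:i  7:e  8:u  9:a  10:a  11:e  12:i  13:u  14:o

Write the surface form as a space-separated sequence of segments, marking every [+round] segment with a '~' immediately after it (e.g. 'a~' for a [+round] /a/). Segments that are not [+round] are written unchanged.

From /u/ at 8 rightward: 9 /a/ → [+round]; 10 /a/ → [+round]; 11 /e/ → [+round]; 12 /i/ → [+round]; 13 /u/ is itself a trigger — this domain ends here.
From /u/ at 13 rightward: 14 /o/ is itself a trigger — this domain ends here.
From /o/ at 14 rightward: word edge.
Targets with no active source: positions 1 2 3 4 5 6 7 stay [-round].
[+round] positions on the surface: 8 9 10 11 12 13 14.

e a i e a i e u~ a~ a~ e~ i~ u~ o~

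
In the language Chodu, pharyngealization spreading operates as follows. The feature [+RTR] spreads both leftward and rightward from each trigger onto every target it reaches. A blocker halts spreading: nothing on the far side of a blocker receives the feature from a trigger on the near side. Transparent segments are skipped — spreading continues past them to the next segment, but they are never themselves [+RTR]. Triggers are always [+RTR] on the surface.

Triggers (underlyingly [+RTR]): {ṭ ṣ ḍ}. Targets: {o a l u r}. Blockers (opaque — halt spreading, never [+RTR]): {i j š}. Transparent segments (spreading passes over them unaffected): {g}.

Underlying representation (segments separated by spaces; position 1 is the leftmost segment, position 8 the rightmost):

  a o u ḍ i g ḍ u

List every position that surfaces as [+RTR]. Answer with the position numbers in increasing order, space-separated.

1 2 3 4 7 8

From /ḍ/ at 4 rightward: 5 /i/ blocks.
From /ḍ/ at 4 leftward: 3 /u/ → [+RTR]; 2 /o/ → [+RTR]; 1 /a/ → [+RTR]; word edge.
From /ḍ/ at 7 rightward: 8 /u/ → [+RTR]; word edge.
From /ḍ/ at 7 leftward: 6 /g/ transparent; 5 /i/ blocks.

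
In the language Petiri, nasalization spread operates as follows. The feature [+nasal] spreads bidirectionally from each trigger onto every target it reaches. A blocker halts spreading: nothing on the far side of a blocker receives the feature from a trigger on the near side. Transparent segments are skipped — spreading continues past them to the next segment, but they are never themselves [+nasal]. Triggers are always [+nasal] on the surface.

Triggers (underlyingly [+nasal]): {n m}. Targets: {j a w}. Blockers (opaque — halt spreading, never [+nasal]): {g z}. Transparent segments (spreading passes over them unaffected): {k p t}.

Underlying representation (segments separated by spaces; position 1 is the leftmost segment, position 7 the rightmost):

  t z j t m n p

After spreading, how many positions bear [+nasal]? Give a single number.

3

From /m/ at 5 rightward: 6 /n/ is itself a trigger — this domain ends here.
From /m/ at 5 leftward: 4 /t/ transparent; 3 /j/ → [+nasal]; 2 /z/ blocks.
From /n/ at 6 rightward: 7 /p/ transparent; word edge.
From /n/ at 6 leftward: 5 /m/ is itself a trigger — this domain ends here.
[+nasal] positions on the surface: 3 5 6.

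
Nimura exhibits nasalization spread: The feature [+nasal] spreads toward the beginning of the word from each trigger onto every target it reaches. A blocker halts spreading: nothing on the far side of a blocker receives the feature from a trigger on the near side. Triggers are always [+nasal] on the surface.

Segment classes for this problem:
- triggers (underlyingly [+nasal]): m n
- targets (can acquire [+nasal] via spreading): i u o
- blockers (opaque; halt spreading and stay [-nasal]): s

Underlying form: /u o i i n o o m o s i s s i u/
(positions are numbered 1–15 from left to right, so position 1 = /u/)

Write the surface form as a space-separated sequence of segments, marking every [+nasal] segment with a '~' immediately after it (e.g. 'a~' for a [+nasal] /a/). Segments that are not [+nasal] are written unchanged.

From /n/ at 5 leftward: 4 /i/ → [+nasal]; 3 /i/ → [+nasal]; 2 /o/ → [+nasal]; 1 /u/ → [+nasal]; word edge.
From /m/ at 8 leftward: 7 /o/ → [+nasal]; 6 /o/ → [+nasal]; 5 /n/ is itself a trigger — this domain ends here.
Targets with no active source: positions 9 11 14 15 stay [-nasal].
[+nasal] positions on the surface: 1 2 3 4 5 6 7 8.

u~ o~ i~ i~ n~ o~ o~ m~ o s i s s i u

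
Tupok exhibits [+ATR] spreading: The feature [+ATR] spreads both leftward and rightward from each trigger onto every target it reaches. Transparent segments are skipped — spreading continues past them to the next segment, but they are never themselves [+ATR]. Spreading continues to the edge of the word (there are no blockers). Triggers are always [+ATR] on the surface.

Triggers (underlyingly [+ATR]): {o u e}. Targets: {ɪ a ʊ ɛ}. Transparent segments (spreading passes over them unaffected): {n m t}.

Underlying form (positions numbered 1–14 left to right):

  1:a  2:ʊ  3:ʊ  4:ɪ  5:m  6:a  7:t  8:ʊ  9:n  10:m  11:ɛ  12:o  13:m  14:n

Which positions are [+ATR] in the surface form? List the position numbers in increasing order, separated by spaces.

1 2 3 4 6 8 11 12

From /o/ at 12 rightward: 13 /m/ transparent; 14 /n/ transparent; word edge.
From /o/ at 12 leftward: 11 /ɛ/ → [+ATR]; 10 /m/ transparent; 9 /n/ transparent; 8 /ʊ/ → [+ATR]; 7 /t/ transparent; 6 /a/ → [+ATR]; 5 /m/ transparent; 4 /ɪ/ → [+ATR]; 3 /ʊ/ → [+ATR]; 2 /ʊ/ → [+ATR]; 1 /a/ → [+ATR]; word edge.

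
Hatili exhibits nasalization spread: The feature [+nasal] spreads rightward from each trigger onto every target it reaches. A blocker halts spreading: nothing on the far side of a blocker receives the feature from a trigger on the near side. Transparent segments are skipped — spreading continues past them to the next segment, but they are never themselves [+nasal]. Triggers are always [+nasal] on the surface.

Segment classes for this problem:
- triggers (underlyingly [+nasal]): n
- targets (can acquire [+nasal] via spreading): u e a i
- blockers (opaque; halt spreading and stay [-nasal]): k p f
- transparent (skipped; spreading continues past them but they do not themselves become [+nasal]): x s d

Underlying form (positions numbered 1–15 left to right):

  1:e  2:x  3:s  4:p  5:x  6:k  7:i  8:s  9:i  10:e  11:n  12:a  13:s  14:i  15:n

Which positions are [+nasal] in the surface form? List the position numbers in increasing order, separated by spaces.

From /n/ at 11 rightward: 12 /a/ → [+nasal]; 13 /s/ transparent; 14 /i/ → [+nasal]; 15 /n/ is itself a trigger — this domain ends here.
From /n/ at 15 rightward: word edge.
Targets with no active source: positions 1 7 9 10 stay [-nasal].

11 12 14 15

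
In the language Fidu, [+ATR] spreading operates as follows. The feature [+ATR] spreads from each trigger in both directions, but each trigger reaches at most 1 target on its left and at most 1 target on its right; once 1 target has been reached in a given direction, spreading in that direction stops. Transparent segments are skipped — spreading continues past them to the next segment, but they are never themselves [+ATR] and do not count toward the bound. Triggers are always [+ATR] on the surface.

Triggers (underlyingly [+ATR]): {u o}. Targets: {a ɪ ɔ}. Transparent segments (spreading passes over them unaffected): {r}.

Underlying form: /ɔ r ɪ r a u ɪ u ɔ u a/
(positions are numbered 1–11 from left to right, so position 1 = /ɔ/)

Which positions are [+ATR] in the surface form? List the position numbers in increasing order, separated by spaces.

From /u/ at 6 rightward: 7 /ɪ/ → [+ATR]; bound reached.
From /u/ at 6 leftward: 5 /a/ → [+ATR]; bound reached.
From /u/ at 8 rightward: 9 /ɔ/ → [+ATR]; bound reached.
From /u/ at 8 leftward: 7 /ɪ/ → [+ATR]; bound reached.
From /u/ at 10 rightward: 11 /a/ → [+ATR]; bound reached.
From /u/ at 10 leftward: 9 /ɔ/ → [+ATR]; bound reached.
Targets with no active source: positions 1 3 stay [-ATR].

5 6 7 8 9 10 11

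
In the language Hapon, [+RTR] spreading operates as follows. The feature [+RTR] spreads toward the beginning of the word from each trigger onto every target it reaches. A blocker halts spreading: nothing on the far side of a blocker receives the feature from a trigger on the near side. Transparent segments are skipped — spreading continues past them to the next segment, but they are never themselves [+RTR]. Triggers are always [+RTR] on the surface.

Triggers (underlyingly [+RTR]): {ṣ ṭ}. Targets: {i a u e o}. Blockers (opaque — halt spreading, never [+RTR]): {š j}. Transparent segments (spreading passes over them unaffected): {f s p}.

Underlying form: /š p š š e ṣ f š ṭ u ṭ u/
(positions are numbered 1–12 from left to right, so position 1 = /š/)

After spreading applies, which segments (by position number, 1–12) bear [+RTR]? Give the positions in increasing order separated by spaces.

From /ṣ/ at 6 leftward: 5 /e/ → [+RTR]; 4 /š/ blocks.
From /ṭ/ at 9 leftward: 8 /š/ blocks.
From /ṭ/ at 11 leftward: 10 /u/ → [+RTR]; 9 /ṭ/ is itself a trigger — this domain ends here.
Target with no active source: position 12 stays [-emphatic].

5 6 9 10 11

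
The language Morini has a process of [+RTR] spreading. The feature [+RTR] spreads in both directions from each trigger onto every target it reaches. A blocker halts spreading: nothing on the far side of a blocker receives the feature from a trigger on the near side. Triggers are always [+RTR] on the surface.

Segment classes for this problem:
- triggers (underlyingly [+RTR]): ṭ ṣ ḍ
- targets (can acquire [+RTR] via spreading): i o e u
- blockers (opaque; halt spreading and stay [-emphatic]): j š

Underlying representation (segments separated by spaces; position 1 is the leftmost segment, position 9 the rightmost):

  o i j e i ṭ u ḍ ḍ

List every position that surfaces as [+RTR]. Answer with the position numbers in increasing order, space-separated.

From /ṭ/ at 6 rightward: 7 /u/ → [+RTR]; 8 /ḍ/ is itself a trigger — this domain ends here.
From /ṭ/ at 6 leftward: 5 /i/ → [+RTR]; 4 /e/ → [+RTR]; 3 /j/ blocks.
From /ḍ/ at 8 rightward: 9 /ḍ/ is itself a trigger — this domain ends here.
From /ḍ/ at 8 leftward: 7 /u/ → [+RTR]; 6 /ṭ/ is itself a trigger — this domain ends here.
From /ḍ/ at 9 rightward: word edge.
From /ḍ/ at 9 leftward: 8 /ḍ/ is itself a trigger — this domain ends here.
Targets with no active source: positions 1 2 stay [-emphatic].

4 5 6 7 8 9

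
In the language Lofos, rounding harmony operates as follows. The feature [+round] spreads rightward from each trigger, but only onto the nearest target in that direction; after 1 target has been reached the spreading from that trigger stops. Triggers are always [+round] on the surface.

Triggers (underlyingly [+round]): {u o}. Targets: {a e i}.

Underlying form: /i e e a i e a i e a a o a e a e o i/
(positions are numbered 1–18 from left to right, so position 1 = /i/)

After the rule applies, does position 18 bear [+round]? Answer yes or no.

yes

From /o/ at 12 rightward: 13 /a/ → [+round]; bound reached.
From /o/ at 17 rightward: 18 /i/ → [+round]; bound reached.
Targets with no active source: positions 1 2 3 4 5 6 7 8 9 10 11 14 15 16 stay [-round].
[+round] positions on the surface: 12 13 17 18.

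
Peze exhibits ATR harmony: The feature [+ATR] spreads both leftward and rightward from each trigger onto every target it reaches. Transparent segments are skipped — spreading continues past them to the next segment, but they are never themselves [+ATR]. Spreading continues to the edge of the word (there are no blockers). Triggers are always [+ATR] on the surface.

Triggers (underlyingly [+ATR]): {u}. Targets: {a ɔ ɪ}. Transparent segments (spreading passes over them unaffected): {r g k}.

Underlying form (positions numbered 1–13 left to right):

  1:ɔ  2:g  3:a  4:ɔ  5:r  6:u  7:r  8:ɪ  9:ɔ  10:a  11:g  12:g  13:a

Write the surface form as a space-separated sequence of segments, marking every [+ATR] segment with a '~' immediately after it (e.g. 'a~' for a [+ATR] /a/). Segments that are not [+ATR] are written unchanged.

ɔ~ g a~ ɔ~ r u~ r ɪ~ ɔ~ a~ g g a~

From /u/ at 6 rightward: 7 /r/ transparent; 8 /ɪ/ → [+ATR]; 9 /ɔ/ → [+ATR]; 10 /a/ → [+ATR]; 11 /g/ transparent; 12 /g/ transparent; 13 /a/ → [+ATR]; word edge.
From /u/ at 6 leftward: 5 /r/ transparent; 4 /ɔ/ → [+ATR]; 3 /a/ → [+ATR]; 2 /g/ transparent; 1 /ɔ/ → [+ATR]; word edge.
[+ATR] positions on the surface: 1 3 4 6 8 9 10 13.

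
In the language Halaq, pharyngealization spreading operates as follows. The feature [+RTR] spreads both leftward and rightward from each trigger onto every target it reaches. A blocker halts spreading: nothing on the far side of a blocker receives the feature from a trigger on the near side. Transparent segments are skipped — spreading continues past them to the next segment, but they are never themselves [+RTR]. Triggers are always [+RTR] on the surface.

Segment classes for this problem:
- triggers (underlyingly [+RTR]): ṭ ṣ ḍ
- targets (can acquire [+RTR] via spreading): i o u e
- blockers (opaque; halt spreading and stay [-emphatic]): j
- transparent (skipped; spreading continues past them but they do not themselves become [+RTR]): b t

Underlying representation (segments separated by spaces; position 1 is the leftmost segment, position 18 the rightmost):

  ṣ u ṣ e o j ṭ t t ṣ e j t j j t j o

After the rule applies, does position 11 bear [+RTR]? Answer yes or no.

From /ṣ/ at 1 rightward: 2 /u/ → [+RTR]; 3 /ṣ/ is itself a trigger — this domain ends here.
From /ṣ/ at 1 leftward: word edge.
From /ṣ/ at 3 rightward: 4 /e/ → [+RTR]; 5 /o/ → [+RTR]; 6 /j/ blocks.
From /ṣ/ at 3 leftward: 2 /u/ → [+RTR]; 1 /ṣ/ is itself a trigger — this domain ends here.
From /ṭ/ at 7 rightward: 8 /t/ transparent; 9 /t/ transparent; 10 /ṣ/ is itself a trigger — this domain ends here.
From /ṭ/ at 7 leftward: 6 /j/ blocks.
From /ṣ/ at 10 rightward: 11 /e/ → [+RTR]; 12 /j/ blocks.
From /ṣ/ at 10 leftward: 9 /t/ transparent; 8 /t/ transparent; 7 /ṭ/ is itself a trigger — this domain ends here.
Target with no active source: position 18 stays [-emphatic].
[+RTR] positions on the surface: 1 2 3 4 5 7 10 11.

yes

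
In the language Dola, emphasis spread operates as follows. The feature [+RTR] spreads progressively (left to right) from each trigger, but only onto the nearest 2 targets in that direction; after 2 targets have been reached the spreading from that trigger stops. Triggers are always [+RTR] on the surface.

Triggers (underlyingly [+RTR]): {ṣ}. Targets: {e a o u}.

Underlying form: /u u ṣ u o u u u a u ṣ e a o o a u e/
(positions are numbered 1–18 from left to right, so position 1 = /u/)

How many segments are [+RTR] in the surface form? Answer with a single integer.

6

From /ṣ/ at 3 rightward: 4 /u/ → [+RTR]; 5 /o/ → [+RTR]; bound reached.
From /ṣ/ at 11 rightward: 12 /e/ → [+RTR]; 13 /a/ → [+RTR]; bound reached.
Targets with no active source: positions 1 2 6 7 8 9 10 14 15 16 17 18 stay [-emphatic].
[+RTR] positions on the surface: 3 4 5 11 12 13.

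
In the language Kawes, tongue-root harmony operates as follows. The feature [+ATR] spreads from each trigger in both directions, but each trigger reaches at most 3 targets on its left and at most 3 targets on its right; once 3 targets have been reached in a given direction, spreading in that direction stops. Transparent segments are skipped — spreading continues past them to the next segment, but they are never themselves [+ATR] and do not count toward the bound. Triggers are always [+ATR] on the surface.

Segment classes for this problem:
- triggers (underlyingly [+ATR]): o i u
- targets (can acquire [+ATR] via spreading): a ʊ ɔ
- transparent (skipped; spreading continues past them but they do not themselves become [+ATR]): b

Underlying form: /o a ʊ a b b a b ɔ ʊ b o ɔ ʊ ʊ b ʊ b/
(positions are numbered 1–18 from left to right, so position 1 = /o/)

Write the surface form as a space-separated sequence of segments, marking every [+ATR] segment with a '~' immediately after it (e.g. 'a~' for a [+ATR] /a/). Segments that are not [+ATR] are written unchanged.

From /o/ at 1 rightward: 2 /a/ → [+ATR]; 3 /ʊ/ → [+ATR]; 4 /a/ → [+ATR]; bound reached.
From /o/ at 1 leftward: word edge.
From /o/ at 12 rightward: 13 /ɔ/ → [+ATR]; 14 /ʊ/ → [+ATR]; 15 /ʊ/ → [+ATR]; bound reached.
From /o/ at 12 leftward: 11 /b/ transparent; 10 /ʊ/ → [+ATR]; 9 /ɔ/ → [+ATR]; 8 /b/ transparent; 7 /a/ → [+ATR]; bound reached.
Target with no active source: position 17 stays [-ATR].
[+ATR] positions on the surface: 1 2 3 4 7 9 10 12 13 14 15.

o~ a~ ʊ~ a~ b b a~ b ɔ~ ʊ~ b o~ ɔ~ ʊ~ ʊ~ b ʊ b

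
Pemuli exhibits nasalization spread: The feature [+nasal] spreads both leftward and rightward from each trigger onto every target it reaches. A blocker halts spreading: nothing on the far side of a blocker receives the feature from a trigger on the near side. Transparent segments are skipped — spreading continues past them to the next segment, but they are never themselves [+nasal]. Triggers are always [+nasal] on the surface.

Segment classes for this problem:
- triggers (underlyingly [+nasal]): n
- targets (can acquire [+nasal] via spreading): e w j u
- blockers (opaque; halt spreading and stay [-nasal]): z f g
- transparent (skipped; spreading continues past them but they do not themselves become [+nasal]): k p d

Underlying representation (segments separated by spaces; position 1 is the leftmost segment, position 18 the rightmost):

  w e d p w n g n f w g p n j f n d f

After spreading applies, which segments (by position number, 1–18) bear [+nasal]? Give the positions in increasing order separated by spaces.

From /n/ at 6 rightward: 7 /g/ blocks.
From /n/ at 6 leftward: 5 /w/ → [+nasal]; 4 /p/ transparent; 3 /d/ transparent; 2 /e/ → [+nasal]; 1 /w/ → [+nasal]; word edge.
From /n/ at 8 rightward: 9 /f/ blocks.
From /n/ at 8 leftward: 7 /g/ blocks.
From /n/ at 13 rightward: 14 /j/ → [+nasal]; 15 /f/ blocks.
From /n/ at 13 leftward: 12 /p/ transparent; 11 /g/ blocks.
From /n/ at 16 rightward: 17 /d/ transparent; 18 /f/ blocks.
From /n/ at 16 leftward: 15 /f/ blocks.
Target with no active source: position 10 stays [-nasal].

1 2 5 6 8 13 14 16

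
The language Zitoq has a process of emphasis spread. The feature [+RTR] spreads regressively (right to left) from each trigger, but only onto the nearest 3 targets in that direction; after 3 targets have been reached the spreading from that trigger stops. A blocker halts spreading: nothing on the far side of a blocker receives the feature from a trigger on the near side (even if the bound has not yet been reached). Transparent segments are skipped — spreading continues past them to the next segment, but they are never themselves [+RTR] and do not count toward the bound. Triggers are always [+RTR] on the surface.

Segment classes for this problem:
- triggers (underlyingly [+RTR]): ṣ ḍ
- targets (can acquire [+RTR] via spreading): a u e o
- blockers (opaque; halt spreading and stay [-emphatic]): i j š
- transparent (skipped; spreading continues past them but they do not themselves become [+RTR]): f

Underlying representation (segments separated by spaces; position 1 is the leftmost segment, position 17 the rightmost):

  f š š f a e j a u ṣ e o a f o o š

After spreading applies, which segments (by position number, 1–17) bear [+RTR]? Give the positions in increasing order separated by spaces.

8 9 10

From /ṣ/ at 10 leftward: 9 /u/ → [+RTR]; 8 /a/ → [+RTR]; 7 /j/ blocks.
Targets with no active source: positions 5 6 11 12 13 15 16 stay [-emphatic].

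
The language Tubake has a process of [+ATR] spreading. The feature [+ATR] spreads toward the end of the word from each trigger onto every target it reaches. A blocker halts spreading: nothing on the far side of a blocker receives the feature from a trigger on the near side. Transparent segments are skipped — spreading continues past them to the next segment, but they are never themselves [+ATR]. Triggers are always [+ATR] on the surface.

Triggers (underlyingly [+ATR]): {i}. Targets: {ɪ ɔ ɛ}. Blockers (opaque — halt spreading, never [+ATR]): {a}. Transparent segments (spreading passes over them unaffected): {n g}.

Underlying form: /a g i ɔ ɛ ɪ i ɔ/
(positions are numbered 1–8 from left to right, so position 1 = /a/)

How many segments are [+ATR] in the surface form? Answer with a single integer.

From /i/ at 3 rightward: 4 /ɔ/ → [+ATR]; 5 /ɛ/ → [+ATR]; 6 /ɪ/ → [+ATR]; 7 /i/ is itself a trigger — this domain ends here.
From /i/ at 7 rightward: 8 /ɔ/ → [+ATR]; word edge.
[+ATR] positions on the surface: 3 4 5 6 7 8.

6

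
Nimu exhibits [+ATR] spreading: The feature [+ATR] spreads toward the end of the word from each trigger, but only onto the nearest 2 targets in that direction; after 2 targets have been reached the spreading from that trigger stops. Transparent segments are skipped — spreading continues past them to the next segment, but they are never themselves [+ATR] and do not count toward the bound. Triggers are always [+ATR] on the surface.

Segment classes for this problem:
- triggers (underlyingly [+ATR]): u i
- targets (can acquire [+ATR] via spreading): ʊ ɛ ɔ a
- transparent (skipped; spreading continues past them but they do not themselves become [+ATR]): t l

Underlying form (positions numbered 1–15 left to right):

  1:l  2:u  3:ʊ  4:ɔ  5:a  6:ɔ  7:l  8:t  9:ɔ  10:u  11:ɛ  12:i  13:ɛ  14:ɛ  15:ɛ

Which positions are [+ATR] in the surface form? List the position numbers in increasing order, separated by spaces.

From /u/ at 2 rightward: 3 /ʊ/ → [+ATR]; 4 /ɔ/ → [+ATR]; bound reached.
From /u/ at 10 rightward: 11 /ɛ/ → [+ATR]; 12 /i/ is itself a trigger — this domain ends here.
From /i/ at 12 rightward: 13 /ɛ/ → [+ATR]; 14 /ɛ/ → [+ATR]; bound reached.
Targets with no active source: positions 5 6 9 15 stay [-ATR].

2 3 4 10 11 12 13 14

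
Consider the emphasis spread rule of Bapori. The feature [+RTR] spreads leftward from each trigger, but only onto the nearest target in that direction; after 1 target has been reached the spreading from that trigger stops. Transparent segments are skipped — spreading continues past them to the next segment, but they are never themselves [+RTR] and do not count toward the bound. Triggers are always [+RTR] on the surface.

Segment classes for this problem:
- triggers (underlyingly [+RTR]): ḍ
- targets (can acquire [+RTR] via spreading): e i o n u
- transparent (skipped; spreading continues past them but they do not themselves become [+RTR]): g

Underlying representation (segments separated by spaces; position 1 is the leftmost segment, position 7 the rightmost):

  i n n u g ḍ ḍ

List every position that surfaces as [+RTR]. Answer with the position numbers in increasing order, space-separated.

From /ḍ/ at 6 leftward: 5 /g/ transparent; 4 /u/ → [+RTR]; bound reached.
From /ḍ/ at 7 leftward: 6 /ḍ/ is itself a trigger — this domain ends here.
Targets with no active source: positions 1 2 3 stay [-emphatic].

4 6 7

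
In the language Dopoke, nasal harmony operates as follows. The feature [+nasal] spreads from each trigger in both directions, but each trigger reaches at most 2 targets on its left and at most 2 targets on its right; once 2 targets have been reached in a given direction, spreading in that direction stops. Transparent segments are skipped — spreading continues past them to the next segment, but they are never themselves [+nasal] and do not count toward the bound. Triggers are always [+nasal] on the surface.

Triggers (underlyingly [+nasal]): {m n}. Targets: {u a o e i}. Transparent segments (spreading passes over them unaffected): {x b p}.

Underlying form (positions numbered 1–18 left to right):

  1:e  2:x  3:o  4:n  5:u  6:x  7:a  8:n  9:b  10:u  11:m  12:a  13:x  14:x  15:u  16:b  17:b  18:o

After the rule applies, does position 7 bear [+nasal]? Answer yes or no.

From /n/ at 4 rightward: 5 /u/ → [+nasal]; 6 /x/ transparent; 7 /a/ → [+nasal]; bound reached.
From /n/ at 4 leftward: 3 /o/ → [+nasal]; 2 /x/ transparent; 1 /e/ → [+nasal]; bound reached.
From /n/ at 8 rightward: 9 /b/ transparent; 10 /u/ → [+nasal]; 11 /m/ is itself a trigger — this domain ends here.
From /n/ at 8 leftward: 7 /a/ → [+nasal]; 6 /x/ transparent; 5 /u/ → [+nasal]; bound reached.
From /m/ at 11 rightward: 12 /a/ → [+nasal]; 13 /x/ transparent; 14 /x/ transparent; 15 /u/ → [+nasal]; bound reached.
From /m/ at 11 leftward: 10 /u/ → [+nasal]; 9 /b/ transparent; 8 /n/ is itself a trigger — this domain ends here.
Target with no active source: position 18 stays [-nasal].
[+nasal] positions on the surface: 1 3 4 5 7 8 10 11 12 15.

yes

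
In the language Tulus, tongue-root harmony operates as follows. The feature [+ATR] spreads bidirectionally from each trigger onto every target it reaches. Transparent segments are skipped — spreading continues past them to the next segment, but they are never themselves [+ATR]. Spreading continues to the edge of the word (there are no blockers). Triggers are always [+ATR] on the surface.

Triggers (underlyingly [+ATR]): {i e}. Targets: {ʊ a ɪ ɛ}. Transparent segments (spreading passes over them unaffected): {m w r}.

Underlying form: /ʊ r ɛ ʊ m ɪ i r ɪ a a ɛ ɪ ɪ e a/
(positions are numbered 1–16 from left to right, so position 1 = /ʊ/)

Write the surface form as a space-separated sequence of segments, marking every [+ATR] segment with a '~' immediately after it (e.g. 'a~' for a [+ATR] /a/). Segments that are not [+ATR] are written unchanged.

From /i/ at 7 rightward: 8 /r/ transparent; 9 /ɪ/ → [+ATR]; 10 /a/ → [+ATR]; 11 /a/ → [+ATR]; 12 /ɛ/ → [+ATR]; 13 /ɪ/ → [+ATR]; 14 /ɪ/ → [+ATR]; 15 /e/ is itself a trigger — this domain ends here.
From /i/ at 7 leftward: 6 /ɪ/ → [+ATR]; 5 /m/ transparent; 4 /ʊ/ → [+ATR]; 3 /ɛ/ → [+ATR]; 2 /r/ transparent; 1 /ʊ/ → [+ATR]; word edge.
From /e/ at 15 rightward: 16 /a/ → [+ATR]; word edge.
From /e/ at 15 leftward: 14 /ɪ/ → [+ATR]; 13 /ɪ/ → [+ATR]; 12 /ɛ/ → [+ATR]; 11 /a/ → [+ATR]; 10 /a/ → [+ATR]; 9 /ɪ/ → [+ATR]; 8 /r/ transparent; 7 /i/ is itself a trigger — this domain ends here.
[+ATR] positions on the surface: 1 3 4 6 7 9 10 11 12 13 14 15 16.

ʊ~ r ɛ~ ʊ~ m ɪ~ i~ r ɪ~ a~ a~ ɛ~ ɪ~ ɪ~ e~ a~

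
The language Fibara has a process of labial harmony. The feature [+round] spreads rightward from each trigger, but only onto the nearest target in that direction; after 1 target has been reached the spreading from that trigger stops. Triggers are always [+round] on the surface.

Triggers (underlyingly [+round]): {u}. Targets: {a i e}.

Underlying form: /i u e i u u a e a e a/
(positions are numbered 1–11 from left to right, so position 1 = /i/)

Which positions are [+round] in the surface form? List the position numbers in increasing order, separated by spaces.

2 3 5 6 7

From /u/ at 2 rightward: 3 /e/ → [+round]; bound reached.
From /u/ at 5 rightward: 6 /u/ is itself a trigger — this domain ends here.
From /u/ at 6 rightward: 7 /a/ → [+round]; bound reached.
Targets with no active source: positions 1 4 8 9 10 11 stay [-round].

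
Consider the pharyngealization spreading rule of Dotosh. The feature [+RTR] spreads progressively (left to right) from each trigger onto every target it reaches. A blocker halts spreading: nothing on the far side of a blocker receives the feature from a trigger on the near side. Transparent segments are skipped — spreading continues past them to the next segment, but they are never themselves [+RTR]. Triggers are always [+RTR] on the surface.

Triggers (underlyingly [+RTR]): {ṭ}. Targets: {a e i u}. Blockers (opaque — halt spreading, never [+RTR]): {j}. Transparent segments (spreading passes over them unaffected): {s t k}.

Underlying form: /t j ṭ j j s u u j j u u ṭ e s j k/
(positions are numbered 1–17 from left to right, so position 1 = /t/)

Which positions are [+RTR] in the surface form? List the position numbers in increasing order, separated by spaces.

From /ṭ/ at 3 rightward: 4 /j/ blocks.
From /ṭ/ at 13 rightward: 14 /e/ → [+RTR]; 15 /s/ transparent; 16 /j/ blocks.
Targets with no active source: positions 7 8 11 12 stay [-emphatic].

3 13 14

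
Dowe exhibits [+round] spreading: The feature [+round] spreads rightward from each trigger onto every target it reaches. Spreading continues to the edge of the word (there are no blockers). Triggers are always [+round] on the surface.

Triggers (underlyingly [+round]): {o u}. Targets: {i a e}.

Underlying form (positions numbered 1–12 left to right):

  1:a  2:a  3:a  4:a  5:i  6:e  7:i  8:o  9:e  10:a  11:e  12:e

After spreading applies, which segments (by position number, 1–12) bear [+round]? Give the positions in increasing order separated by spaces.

8 9 10 11 12

From /o/ at 8 rightward: 9 /e/ → [+round]; 10 /a/ → [+round]; 11 /e/ → [+round]; 12 /e/ → [+round]; word edge.
Targets with no active source: positions 1 2 3 4 5 6 7 stay [-round].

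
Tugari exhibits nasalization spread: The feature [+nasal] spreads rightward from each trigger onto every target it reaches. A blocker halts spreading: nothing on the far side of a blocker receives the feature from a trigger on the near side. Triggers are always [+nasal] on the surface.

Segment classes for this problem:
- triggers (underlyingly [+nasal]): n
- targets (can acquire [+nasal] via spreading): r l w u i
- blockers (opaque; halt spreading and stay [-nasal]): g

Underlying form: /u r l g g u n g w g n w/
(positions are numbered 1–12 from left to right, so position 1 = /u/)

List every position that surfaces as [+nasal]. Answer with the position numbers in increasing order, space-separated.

From /n/ at 7 rightward: 8 /g/ blocks.
From /n/ at 11 rightward: 12 /w/ → [+nasal]; word edge.
Targets with no active source: positions 1 2 3 6 9 stay [-nasal].

7 11 12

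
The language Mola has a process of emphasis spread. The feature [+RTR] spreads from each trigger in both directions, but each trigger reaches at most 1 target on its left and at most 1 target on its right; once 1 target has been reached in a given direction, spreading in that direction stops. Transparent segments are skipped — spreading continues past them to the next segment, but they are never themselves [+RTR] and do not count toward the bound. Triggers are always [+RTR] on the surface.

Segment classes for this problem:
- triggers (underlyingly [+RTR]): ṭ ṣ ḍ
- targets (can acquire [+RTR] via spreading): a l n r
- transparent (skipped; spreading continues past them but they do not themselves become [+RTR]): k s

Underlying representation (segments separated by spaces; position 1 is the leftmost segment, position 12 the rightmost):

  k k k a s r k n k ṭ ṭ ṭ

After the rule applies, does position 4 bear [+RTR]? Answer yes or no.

From /ṭ/ at 10 rightward: 11 /ṭ/ is itself a trigger — this domain ends here.
From /ṭ/ at 10 leftward: 9 /k/ transparent; 8 /n/ → [+RTR]; bound reached.
From /ṭ/ at 11 rightward: 12 /ṭ/ is itself a trigger — this domain ends here.
From /ṭ/ at 11 leftward: 10 /ṭ/ is itself a trigger — this domain ends here.
From /ṭ/ at 12 rightward: word edge.
From /ṭ/ at 12 leftward: 11 /ṭ/ is itself a trigger — this domain ends here.
Targets with no active source: positions 4 6 stay [-emphatic].
[+RTR] positions on the surface: 8 10 11 12.

no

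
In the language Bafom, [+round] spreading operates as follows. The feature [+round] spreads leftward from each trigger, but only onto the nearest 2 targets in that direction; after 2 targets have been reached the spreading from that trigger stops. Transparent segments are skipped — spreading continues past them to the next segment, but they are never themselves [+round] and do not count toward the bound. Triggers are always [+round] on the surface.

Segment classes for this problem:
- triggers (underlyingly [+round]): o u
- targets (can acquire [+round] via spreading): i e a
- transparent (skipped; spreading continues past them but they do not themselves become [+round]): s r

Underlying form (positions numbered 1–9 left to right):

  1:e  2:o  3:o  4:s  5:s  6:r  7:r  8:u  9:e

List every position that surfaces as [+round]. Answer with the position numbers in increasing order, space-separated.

From /o/ at 2 leftward: 1 /e/ → [+round]; word edge.
From /o/ at 3 leftward: 2 /o/ is itself a trigger — this domain ends here.
From /u/ at 8 leftward: 7 /r/ transparent; 6 /r/ transparent; 5 /s/ transparent; 4 /s/ transparent; 3 /o/ is itself a trigger — this domain ends here.
Target with no active source: position 9 stays [-round].

1 2 3 8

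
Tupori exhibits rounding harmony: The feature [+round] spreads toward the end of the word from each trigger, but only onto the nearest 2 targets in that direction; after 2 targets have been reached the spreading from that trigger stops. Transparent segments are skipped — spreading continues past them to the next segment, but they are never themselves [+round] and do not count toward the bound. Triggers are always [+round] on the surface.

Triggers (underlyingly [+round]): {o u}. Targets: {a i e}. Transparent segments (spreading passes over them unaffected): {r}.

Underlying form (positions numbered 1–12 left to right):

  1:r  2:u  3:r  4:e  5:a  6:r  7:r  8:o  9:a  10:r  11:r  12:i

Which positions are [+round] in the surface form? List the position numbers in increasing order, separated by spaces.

From /u/ at 2 rightward: 3 /r/ transparent; 4 /e/ → [+round]; 5 /a/ → [+round]; bound reached.
From /o/ at 8 rightward: 9 /a/ → [+round]; 10 /r/ transparent; 11 /r/ transparent; 12 /i/ → [+round]; bound reached.

2 4 5 8 9 12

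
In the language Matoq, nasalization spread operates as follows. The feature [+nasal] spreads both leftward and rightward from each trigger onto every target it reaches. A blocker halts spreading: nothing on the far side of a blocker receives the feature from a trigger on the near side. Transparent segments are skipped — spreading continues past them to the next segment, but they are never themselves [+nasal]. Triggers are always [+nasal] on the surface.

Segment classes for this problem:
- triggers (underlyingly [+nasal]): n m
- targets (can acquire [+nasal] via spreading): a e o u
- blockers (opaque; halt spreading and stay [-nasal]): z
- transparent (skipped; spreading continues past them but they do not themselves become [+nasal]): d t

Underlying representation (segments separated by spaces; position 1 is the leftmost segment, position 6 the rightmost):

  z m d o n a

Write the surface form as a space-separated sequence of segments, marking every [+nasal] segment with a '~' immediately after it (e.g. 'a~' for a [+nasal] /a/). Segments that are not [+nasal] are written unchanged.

z m~ d o~ n~ a~

From /m/ at 2 rightward: 3 /d/ transparent; 4 /o/ → [+nasal]; 5 /n/ is itself a trigger — this domain ends here.
From /m/ at 2 leftward: 1 /z/ blocks.
From /n/ at 5 rightward: 6 /a/ → [+nasal]; word edge.
From /n/ at 5 leftward: 4 /o/ → [+nasal]; 3 /d/ transparent; 2 /m/ is itself a trigger — this domain ends here.
[+nasal] positions on the surface: 2 4 5 6.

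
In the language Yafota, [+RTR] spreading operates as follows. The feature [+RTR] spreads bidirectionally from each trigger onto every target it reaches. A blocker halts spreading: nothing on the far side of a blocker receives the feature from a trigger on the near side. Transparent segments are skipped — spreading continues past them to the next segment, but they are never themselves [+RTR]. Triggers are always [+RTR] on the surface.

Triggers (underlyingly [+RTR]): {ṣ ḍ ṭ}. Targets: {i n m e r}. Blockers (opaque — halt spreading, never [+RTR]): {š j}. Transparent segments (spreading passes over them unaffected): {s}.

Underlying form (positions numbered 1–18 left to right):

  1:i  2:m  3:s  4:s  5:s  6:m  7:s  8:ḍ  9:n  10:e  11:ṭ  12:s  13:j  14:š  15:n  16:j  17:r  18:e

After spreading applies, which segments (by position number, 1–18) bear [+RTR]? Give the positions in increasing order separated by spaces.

From /ḍ/ at 8 rightward: 9 /n/ → [+RTR]; 10 /e/ → [+RTR]; 11 /ṭ/ is itself a trigger — this domain ends here.
From /ḍ/ at 8 leftward: 7 /s/ transparent; 6 /m/ → [+RTR]; 5 /s/ transparent; 4 /s/ transparent; 3 /s/ transparent; 2 /m/ → [+RTR]; 1 /i/ → [+RTR]; word edge.
From /ṭ/ at 11 rightward: 12 /s/ transparent; 13 /j/ blocks.
From /ṭ/ at 11 leftward: 10 /e/ → [+RTR]; 9 /n/ → [+RTR]; 8 /ḍ/ is itself a trigger — this domain ends here.
Targets with no active source: positions 15 17 18 stay [-emphatic].

1 2 6 8 9 10 11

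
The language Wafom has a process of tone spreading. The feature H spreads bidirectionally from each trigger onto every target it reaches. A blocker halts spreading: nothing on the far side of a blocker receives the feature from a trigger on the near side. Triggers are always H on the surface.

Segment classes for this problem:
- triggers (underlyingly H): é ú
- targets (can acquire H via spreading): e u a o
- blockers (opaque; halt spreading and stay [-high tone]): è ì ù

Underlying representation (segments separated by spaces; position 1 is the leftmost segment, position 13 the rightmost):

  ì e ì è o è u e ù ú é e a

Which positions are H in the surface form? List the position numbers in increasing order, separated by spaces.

10 11 12 13

From /ú/ at 10 rightward: 11 /é/ is itself a trigger — this domain ends here.
From /ú/ at 10 leftward: 9 /ù/ blocks.
From /é/ at 11 rightward: 12 /e/ → H; 13 /a/ → H; word edge.
From /é/ at 11 leftward: 10 /ú/ is itself a trigger — this domain ends here.
Targets with no active source: positions 2 5 7 8 stay [-high tone].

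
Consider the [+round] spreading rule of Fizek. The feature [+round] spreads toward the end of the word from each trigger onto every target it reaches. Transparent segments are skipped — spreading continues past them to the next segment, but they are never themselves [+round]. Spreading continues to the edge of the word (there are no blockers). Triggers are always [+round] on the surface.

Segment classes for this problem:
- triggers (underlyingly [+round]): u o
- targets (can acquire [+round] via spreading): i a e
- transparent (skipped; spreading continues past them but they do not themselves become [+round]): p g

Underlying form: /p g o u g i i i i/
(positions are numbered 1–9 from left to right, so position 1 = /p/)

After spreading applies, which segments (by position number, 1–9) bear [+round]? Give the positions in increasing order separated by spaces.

From /o/ at 3 rightward: 4 /u/ is itself a trigger — this domain ends here.
From /u/ at 4 rightward: 5 /g/ transparent; 6 /i/ → [+round]; 7 /i/ → [+round]; 8 /i/ → [+round]; 9 /i/ → [+round]; word edge.

3 4 6 7 8 9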